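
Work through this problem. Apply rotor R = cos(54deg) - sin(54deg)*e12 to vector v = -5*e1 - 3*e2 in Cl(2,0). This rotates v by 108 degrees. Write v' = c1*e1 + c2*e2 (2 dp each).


Rotor R = cos(54deg) - sin(54deg)*e12
Rotation angle theta = 2 * 54 = 108 degrees
v' = R*v*~R rotates v by theta.
cos(108deg) = -0.3090, sin(108deg) = 0.9511
v'_1 = -5*cos(108deg) - (-3)*sin(108deg)
= -5*(-0.3090) - (-3)*0.9511
= 4.40
v'_2 = -5*sin(108deg) + (-3)*cos(108deg)
= -5*0.9511 + (-3)*(-0.3090)
= -3.83
v' = 4.40*e1 - 3.83*e2


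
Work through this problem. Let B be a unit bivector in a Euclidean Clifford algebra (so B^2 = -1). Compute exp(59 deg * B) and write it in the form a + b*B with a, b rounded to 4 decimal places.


For a unit bivector B with B^2 = -1, the exponential series gives
e^(theta*B) = cos(theta) + sin(theta)*B (the GA analogue of Euler's formula).
theta = 59 degrees = 1.029744 rad
cos(59 deg) = 0.5150
sin(59 deg) = 0.8572
exp(theta*B) = 0.5150 + 0.8572*B


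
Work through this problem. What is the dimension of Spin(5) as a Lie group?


Spin(n) double-covers SO(n); both have Lie algebra so(n) of dimension n(n-1)/2.
n = 5
n(n-1) = 5 * 4 = 20
dim Spin(5) = 20/2 = 10


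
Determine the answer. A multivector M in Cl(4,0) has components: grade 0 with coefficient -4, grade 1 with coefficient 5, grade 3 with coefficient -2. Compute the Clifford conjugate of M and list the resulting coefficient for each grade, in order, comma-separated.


Clifford conjugate sign for grade k: (-1)^(k(k+1)/2)
Grade 0: (-1)^(0*1/2) = (-1)^0 = 1, coeff -4 -> -4
Grade 1: (-1)^(1*2/2) = (-1)^1 = -1, coeff 5 -> -5
Grade 3: (-1)^(3*4/2) = (-1)^6 = 1, coeff -2 -> -2
Conjugated coefficients: -4, -5, -2


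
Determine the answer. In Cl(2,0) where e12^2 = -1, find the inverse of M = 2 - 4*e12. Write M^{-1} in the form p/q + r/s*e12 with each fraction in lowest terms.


M = 2 - 4*e12, where e12^2 = -1.
Since M commutes with its reverse ~M = a - b*e12, M * ~M = a^2 - b^2*e12^2 = a^2 + b^2.
So M^{-1} = ~M / (a^2 + b^2) = (a - b*e12)/(a^2 + b^2).
a^2 + b^2 = 4 + 16 = 20
Scalar part = 2/20 = 1/10
Bivector coeff = 4/20 = 1/5
M^{-1} = 1/10 + 1/5*e12


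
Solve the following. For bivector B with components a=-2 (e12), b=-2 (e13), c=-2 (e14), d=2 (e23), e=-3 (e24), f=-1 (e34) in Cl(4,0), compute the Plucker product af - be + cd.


Plucker relation: af - be + cd
a*f = (-2)*(-1) = 2
b*e = (-2)*(-3) = 6
c*d = (-2)*2 = -4
af - be + cd = 2 - 6 + (-4)
= -8


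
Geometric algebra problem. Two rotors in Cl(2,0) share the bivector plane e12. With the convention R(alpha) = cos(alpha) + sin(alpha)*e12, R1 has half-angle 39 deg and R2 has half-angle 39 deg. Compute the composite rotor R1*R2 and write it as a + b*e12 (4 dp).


Same-plane rotors commute and their half-angles add:
R1*R2 = cos(a1 + a2) + sin(a1 + a2)*e12.
a1 + a2 = 39 + 39 = 78 deg
cos(78 deg) = 0.2079
sin(78 deg) = 0.9781
R1*R2 = 0.2079 + 0.9781*e12


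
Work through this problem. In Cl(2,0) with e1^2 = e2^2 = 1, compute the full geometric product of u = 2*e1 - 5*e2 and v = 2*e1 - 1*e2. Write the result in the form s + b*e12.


Expand: (2*e1 - 5*e2)(2*e1 - 1*e2)
= 2*2*e1e1 + 2*(-1)*e1e2 + (-5)*2*e2e1 + (-5)*(-1)*e2e2
Using e1^2 = e2^2 = 1, e2e1 = -e1e2:
Scalar part s = 2*2 + (-5)*(-1) = 4 + 5 = 9
Bivector part b = 2*(-1) - (-5)*2 = -2 - (-10) = 8
uv = 9 + 8*e12


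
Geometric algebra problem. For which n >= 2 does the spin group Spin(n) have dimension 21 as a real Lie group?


dim Spin(n) = dim so(n) = n(n-1)/2.
Solve n(n-1)/2 = 21, i.e. n^2 - n - 42 = 0.
Discriminant = 1 + 8*21 = 169
n = (1 + sqrt(169))/2 = (1 + 13)/2 = 7


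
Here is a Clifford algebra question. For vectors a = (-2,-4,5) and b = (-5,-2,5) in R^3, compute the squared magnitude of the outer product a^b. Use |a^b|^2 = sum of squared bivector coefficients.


a wedge b = (a1*b2 - a2*b1)*e12 + (a1*b3 - a3*b1)*e13 + (a2*b3 - a3*b2)*e23
e12 coeff: (-2)*(-2) - (-4)*(-5) = 4 - 20 = -16
e13 coeff: (-2)*5 - 5*(-5) = -10 - (-25) = 15
e23 coeff: (-4)*5 - 5*(-2) = -20 - (-10) = -10
|a wedge b|^2 = (-16)^2 + 15^2 + (-10)^2
= 256 + 225 + 100
= 581


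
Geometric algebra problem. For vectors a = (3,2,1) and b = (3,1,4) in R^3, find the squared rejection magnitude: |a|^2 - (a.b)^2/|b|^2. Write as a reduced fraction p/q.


|a|^2 = 3^2 + 2^2 + 1^2 = 14
|b|^2 = 3^2 + 1^2 + 4^2 = 26
a . b = 3*3 + 2*1 + 1*4 = 15
(a.b)^2 = 15^2 = 225
|rej|^2 = 14 - 225/26
= (364 - 225)/26
= 139/26
In lowest terms: 139/26


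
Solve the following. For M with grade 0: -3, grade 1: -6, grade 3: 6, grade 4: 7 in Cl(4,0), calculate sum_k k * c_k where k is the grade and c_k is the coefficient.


Grade-weighted sum = sum of grade_k * coefficient_k
0*(-3) = 0
1*(-6) = -6
3*6 = 18
4*7 = 28
Total = 0 + (-6) + 18 + 28 = 40


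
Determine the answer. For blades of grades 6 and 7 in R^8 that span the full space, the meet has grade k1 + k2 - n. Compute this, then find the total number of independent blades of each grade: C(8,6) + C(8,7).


Meet grade = grade(A) + grade(B) - n
= 6 + 7 - 8 = 5
C(8,6) = 28
C(8,7) = 8
dim_A + dim_B = 28 + 8 = 36


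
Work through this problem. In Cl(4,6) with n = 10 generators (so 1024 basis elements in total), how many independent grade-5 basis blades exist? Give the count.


Number of grade-k basis blades in Cl(p,q) with n = p + q is C(n, k).
n = 4 + 6 = 10
C(10, 5) = 10! / (5! * 5!)
= 3628800 / (120 * 120)
= 252


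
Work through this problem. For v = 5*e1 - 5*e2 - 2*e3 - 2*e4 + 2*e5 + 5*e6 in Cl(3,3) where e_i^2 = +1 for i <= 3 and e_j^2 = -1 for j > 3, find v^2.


v^2 = sum of c_i^2 * e_i^2
Positive signature terms (e_i^2 = +1): 5^2 + (-5)^2 + (-2)^2 = 54
Negative signature terms (e_j^2 = -1): (-2)^2 + 2^2 + 5^2 = 33
v^2 = 54 - 33 = 21


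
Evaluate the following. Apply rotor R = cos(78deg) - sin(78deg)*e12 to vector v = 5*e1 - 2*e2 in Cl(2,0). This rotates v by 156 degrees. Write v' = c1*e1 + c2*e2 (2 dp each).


Rotor R = cos(78deg) - sin(78deg)*e12
Rotation angle theta = 2 * 78 = 156 degrees
v' = R*v*~R rotates v by theta.
cos(156deg) = -0.9135, sin(156deg) = 0.4067
v'_1 = 5*cos(156deg) - (-2)*sin(156deg)
= 5*(-0.9135) - (-2)*0.4067
= -3.75
v'_2 = 5*sin(156deg) + (-2)*cos(156deg)
= 5*0.4067 + (-2)*(-0.9135)
= 3.86
v' = -3.75*e1 + 3.86*e2


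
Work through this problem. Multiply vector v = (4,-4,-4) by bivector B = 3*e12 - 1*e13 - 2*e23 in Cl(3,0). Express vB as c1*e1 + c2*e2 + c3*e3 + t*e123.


vB has grade-1 (vector) and grade-3 (trivector) parts: vB = (v _| B) + (v ^ B).
Vector part <vB>_1:
  e1: -v2*b12 - v3*b13 = -(-4)*(3) - (-4)*(-1) = 8
  e2: v1*b12 - v3*b23 = (4)*(3) - (-4)*(-2) = 4
  e3: v1*b13 + v2*b23 = (4)*(-1) + (-4)*(-2) = 4
Trivector part <vB>_3:
  e123: v1*b23 - v2*b13 + v3*b12 = (4)*(-2) - (-4)*(-1) + (-4)*(3) = -24
vB = 8*e1 + 4*e2 + 4*e3 - 24*e123


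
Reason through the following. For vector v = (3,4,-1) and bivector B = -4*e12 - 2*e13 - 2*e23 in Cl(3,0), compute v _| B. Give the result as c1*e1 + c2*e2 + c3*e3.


Left contraction v _| B = <vB>_1 (grade-1 part of the geometric product vB).
Using e1_|e12 = e2, e2_|e12 = -e1, e1_|e13 = e3, e3_|e13 = -e1, e2_|e23 = e3, e3_|e23 = -e2:
e1 coeff: -v2*b12 - v3*b13 = -(4)*(-4) - (-1)*(-2) = 14
e2 coeff: v1*b12 - v3*b23 = (3)*(-4) - (-1)*(-2) = -14
e3 coeff: v1*b13 + v2*b23 = (3)*(-2) + (4)*(-2) = -14
v _| B = 14*e1 - 14*e2 - 14*e3


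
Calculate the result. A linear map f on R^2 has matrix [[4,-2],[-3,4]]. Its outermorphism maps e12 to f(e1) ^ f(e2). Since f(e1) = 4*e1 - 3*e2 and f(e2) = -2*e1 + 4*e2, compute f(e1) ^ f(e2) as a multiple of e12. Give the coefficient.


The outermorphism of a linear map f sends e1^e2 to f(e1)^f(e2).
f(e1) = 4*e1 - 3*e2
f(e2) = -2*e1 + 4*e2
f(e1) ^ f(e2) = (4*e1 - 3*e2) ^ (-2*e1 + 4*e2)
= 4*4*e12 + (-3)*(-2)*e21
= (16 - 6)*e12
= 10*e12
Coefficient = 10


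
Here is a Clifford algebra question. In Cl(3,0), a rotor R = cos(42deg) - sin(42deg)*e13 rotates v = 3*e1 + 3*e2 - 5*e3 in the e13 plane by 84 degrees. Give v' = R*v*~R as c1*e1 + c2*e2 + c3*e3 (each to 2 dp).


Rotor R = cos(42deg) - sin(42deg)*e13
Rotation angle theta = 2 * 42 = 84 degrees in the e13 plane (e1 -> e3).
The component perpendicular to the plane (e2) is invariant: v'_2 = v2 = 3.00
cos(84deg) = 0.1045, sin(84deg) = 0.9945
v'_1 = v1*cos(theta) - v3*sin(theta) = 3*0.1045 - (-5)*0.9945 = 5.29
v'_3 = v1*sin(theta) + v3*cos(theta) = 3*0.9945 + (-5)*0.1045 = 2.46
v' = 5.29*e1 + 3.00*e2 + 2.46*e3


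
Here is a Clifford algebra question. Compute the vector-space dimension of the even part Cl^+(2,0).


Even subalgebra dimension = 2^(n-1)
n = 2 + 0 = 2
2^(2 - 1) = 2^1 = 2
Verification: sum of C(2,k) for even k = 1 + 1 = 2
Result = 2


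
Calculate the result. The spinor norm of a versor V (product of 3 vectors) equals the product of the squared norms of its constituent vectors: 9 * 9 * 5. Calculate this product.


Spinor norm N(V) = |v1|^2 * |v2|^2 * ... * |v3|^2
= 9 * 9 * 5
Running product: 9, 81, 405
N(V) = 405


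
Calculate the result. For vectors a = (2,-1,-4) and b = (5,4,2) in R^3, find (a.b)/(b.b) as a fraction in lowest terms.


Projection coefficient = (a . b) / (b . b)
a . b = 2*5 + (-1)*4 + (-4)*2
= 10 + (-4) + (-8) = -2
b . b = 5^2 + 4^2 + 2^2
= 25 + 16 + 4 = 45
Coefficient = -2/45
In lowest terms: -2/45


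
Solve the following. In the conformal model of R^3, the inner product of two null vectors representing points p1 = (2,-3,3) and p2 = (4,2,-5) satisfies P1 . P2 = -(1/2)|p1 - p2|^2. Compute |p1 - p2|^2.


p1 - p2 = (-2, -5, 8)
|p1 - p2|^2 = (-2)^2 + (-5)^2 + 8^2
= 4 + 25 + 64
= 93


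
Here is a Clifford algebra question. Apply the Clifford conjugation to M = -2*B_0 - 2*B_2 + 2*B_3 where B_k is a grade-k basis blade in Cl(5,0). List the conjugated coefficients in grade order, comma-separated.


Clifford conjugate sign for grade k: (-1)^(k(k+1)/2)
Grade 0: (-1)^(0*1/2) = (-1)^0 = 1, coeff -2 -> -2
Grade 2: (-1)^(2*3/2) = (-1)^3 = -1, coeff -2 -> 2
Grade 3: (-1)^(3*4/2) = (-1)^6 = 1, coeff 2 -> 2
Conjugated coefficients: -2, 2, 2


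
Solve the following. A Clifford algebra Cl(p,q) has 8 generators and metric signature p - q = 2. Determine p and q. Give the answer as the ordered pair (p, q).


We need p + q = 8 and p - q = 2.
Adding: 2p = 8 + 2 = 10, so p = 5.
Then q = 8 - 5 = 3.
(p, q) = (5, 3)


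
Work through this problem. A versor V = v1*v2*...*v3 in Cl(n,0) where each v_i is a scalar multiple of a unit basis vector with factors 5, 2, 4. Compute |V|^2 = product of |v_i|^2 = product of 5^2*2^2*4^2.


Each vector v_i has |v_i|^2 = s_i^2
Squared scales: 5^2 = 25, 2^2 = 4, 4^2 = 16
|V|^2 = 25 * 4 * 16
= 1600


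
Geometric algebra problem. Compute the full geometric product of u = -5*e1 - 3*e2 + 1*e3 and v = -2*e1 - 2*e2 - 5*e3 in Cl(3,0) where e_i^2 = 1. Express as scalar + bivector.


In Cl(3,0): e_i^2 = 1, e_ie_j = -e_je_i for i != j.
Scalar part = u . v = (-5)*(-2) + (-3)*(-2) + 1*(-5)
= 10 + 6 + (-5) = 11
e12 coeff = (-5)*(-2) - (-3)*(-2) = 10 - 6 = 4
e13 coeff = (-5)*(-5) - 1*(-2) = 25 - (-2) = 27
e23 coeff = (-3)*(-5) - 1*(-2) = 15 - (-2) = 17
uv = 11 + 4*e12 + 27*e13 + 17*e23


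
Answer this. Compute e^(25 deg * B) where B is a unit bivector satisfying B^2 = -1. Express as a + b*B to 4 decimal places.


For a unit bivector B with B^2 = -1, the exponential series gives
e^(theta*B) = cos(theta) + sin(theta)*B (the GA analogue of Euler's formula).
theta = 25 degrees = 0.436332 rad
cos(25 deg) = 0.9063
sin(25 deg) = 0.4226
exp(theta*B) = 0.9063 + 0.4226*B


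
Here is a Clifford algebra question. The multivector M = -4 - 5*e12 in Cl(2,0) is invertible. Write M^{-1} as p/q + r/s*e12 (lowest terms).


M = -4 - 5*e12, where e12^2 = -1.
Since M commutes with its reverse ~M = a - b*e12, M * ~M = a^2 - b^2*e12^2 = a^2 + b^2.
So M^{-1} = ~M / (a^2 + b^2) = (a - b*e12)/(a^2 + b^2).
a^2 + b^2 = 16 + 25 = 41
Scalar part = -4/41 = -4/41
Bivector coeff = 5/41 = 5/41
M^{-1} = -4/41 + 5/41*e12


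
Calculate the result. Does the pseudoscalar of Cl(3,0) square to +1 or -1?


The pseudoscalar I = e1...e_n (product of all n generators) of Cl(p,q) satisfies I^2 = (-1)^(q + n(n-1)/2).
p = 3, q = 0, n = p + q = 3
n(n-1)/2 = 3 * 2 / 2 = 3
Exponent = q + n(n-1)/2 = 0 + 3 = 3
I^2 = (-1)^3 = -1


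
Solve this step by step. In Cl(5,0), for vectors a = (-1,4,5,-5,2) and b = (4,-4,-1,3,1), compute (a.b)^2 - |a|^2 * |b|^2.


a . b = (-1)*4 + 4*(-4) + 5*(-1) + (-5)*3 + 2*1
= -4 + (-16) + (-5) + (-15) + 2 = -38
|a|^2 = (-1)^2 + 4^2 + 5^2 + (-5)^2 + 2^2 = 71
|b|^2 = 4^2 + (-4)^2 + (-1)^2 + 3^2 + 1^2 = 43
(a.b)^2 = (-38)^2 = 1444
|a|^2 * |b|^2 = 71 * 43 = 3053
Result = 1444 - 3053 = -1609


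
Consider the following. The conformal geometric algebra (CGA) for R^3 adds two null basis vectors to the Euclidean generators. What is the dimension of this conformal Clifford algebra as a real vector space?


The conformal model of R^3 uses Cl(4,1): the 3 Euclidean generators plus two extra orthogonal generators e+ (e+^2 = +1) and e- (e-^2 = -1), from which the null vectors e0, einf are built.
Number of generators m = 3 + 2 = 5.
dim Cl(p,q) = 2^m = 2^5 = 32


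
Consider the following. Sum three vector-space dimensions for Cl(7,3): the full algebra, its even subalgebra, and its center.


n = 7 + 3 = 10
Total dim = 2^10 = 1024
Even subalgebra dim = 2^9 = 512
n is even, so center dim = 1
Sum = 1024 + 512 + 1 = 1537


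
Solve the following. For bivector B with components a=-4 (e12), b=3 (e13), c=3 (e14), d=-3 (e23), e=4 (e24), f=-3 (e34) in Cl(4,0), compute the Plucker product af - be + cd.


Plucker relation: af - be + cd
a*f = (-4)*(-3) = 12
b*e = 3*4 = 12
c*d = 3*(-3) = -9
af - be + cd = 12 - 12 + (-9)
= -9


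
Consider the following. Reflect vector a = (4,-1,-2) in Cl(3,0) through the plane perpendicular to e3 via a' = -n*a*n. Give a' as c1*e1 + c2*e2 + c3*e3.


Reflection formula: a' = -n*a*n, with n = e3 (unit vector, n^2 = 1).
For reflection through hyperplane perp to e3:
The component along e3 flips sign, others stay.
a = (4, -1, -2)
a' = (4, -1, 2)
a' = 4*e1 - 1*e2 + 2*e3


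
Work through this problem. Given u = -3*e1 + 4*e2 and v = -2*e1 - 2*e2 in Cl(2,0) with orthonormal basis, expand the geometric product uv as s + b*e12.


Expand: (-3*e1 + 4*e2)(-2*e1 - 2*e2)
= (-3)*(-2)*e1e1 + (-3)*(-2)*e1e2 + 4*(-2)*e2e1 + 4*(-2)*e2e2
Using e1^2 = e2^2 = 1, e2e1 = -e1e2:
Scalar part s = (-3)*(-2) + 4*(-2) = 6 + (-8) = -2
Bivector part b = (-3)*(-2) - 4*(-2) = 6 - (-8) = 14
uv = -2 + 14*e12


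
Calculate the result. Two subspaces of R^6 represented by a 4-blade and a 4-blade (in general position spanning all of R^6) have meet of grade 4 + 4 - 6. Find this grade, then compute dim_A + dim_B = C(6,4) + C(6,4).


Meet grade = grade(A) + grade(B) - n
= 4 + 4 - 6 = 2
C(6,4) = 15
C(6,4) = 15
dim_A + dim_B = 15 + 15 = 30


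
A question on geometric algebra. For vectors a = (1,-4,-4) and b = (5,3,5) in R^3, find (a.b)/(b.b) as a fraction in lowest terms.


Projection coefficient = (a . b) / (b . b)
a . b = 1*5 + (-4)*3 + (-4)*5
= 5 + (-12) + (-20) = -27
b . b = 5^2 + 3^2 + 5^2
= 25 + 9 + 25 = 59
Coefficient = -27/59
In lowest terms: -27/59


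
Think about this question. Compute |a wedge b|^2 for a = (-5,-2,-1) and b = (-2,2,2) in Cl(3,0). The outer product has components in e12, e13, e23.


a wedge b = (a1*b2 - a2*b1)*e12 + (a1*b3 - a3*b1)*e13 + (a2*b3 - a3*b2)*e23
e12 coeff: (-5)*2 - (-2)*(-2) = -10 - 4 = -14
e13 coeff: (-5)*2 - (-1)*(-2) = -10 - 2 = -12
e23 coeff: (-2)*2 - (-1)*2 = -4 - (-2) = -2
|a wedge b|^2 = (-14)^2 + (-12)^2 + (-2)^2
= 196 + 144 + 4
= 344


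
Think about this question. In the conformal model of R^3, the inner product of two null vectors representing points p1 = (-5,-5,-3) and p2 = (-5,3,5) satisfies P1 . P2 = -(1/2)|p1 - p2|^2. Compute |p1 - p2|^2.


p1 - p2 = (0, -8, -8)
|p1 - p2|^2 = 0^2 + (-8)^2 + (-8)^2
= 0 + 64 + 64
= 128


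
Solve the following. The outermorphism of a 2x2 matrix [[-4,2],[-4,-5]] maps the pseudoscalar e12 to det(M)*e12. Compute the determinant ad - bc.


The outermorphism of a linear map f sends e1^e2 to f(e1)^f(e2).
f(e1) = -4*e1 - 4*e2
f(e2) = 2*e1 - 5*e2
f(e1) ^ f(e2) = (-4*e1 - 4*e2) ^ (2*e1 - 5*e2)
= (-4)*(-5)*e12 + (-4)*2*e21
= (20 - (-8))*e12
= 28*e12
Coefficient = 28


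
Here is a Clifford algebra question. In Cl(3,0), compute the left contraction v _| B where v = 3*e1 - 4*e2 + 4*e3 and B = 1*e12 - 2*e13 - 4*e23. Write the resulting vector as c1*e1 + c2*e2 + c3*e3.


Left contraction v _| B = <vB>_1 (grade-1 part of the geometric product vB).
Using e1_|e12 = e2, e2_|e12 = -e1, e1_|e13 = e3, e3_|e13 = -e1, e2_|e23 = e3, e3_|e23 = -e2:
e1 coeff: -v2*b12 - v3*b13 = -(-4)*(1) - (4)*(-2) = 12
e2 coeff: v1*b12 - v3*b23 = (3)*(1) - (4)*(-4) = 19
e3 coeff: v1*b13 + v2*b23 = (3)*(-2) + (-4)*(-4) = 10
v _| B = 12*e1 + 19*e2 + 10*e3


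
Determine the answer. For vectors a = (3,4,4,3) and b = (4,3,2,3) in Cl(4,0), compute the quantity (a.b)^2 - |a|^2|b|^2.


a . b = 3*4 + 4*3 + 4*2 + 3*3
= 12 + 12 + 8 + 9 = 41
|a|^2 = 3^2 + 4^2 + 4^2 + 3^2 = 50
|b|^2 = 4^2 + 3^2 + 2^2 + 3^2 = 38
(a.b)^2 = 41^2 = 1681
|a|^2 * |b|^2 = 50 * 38 = 1900
Result = 1681 - 1900 = -219


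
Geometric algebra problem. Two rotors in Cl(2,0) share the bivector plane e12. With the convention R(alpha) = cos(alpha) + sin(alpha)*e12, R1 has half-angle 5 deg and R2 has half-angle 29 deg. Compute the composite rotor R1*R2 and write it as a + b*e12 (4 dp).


Same-plane rotors commute and their half-angles add:
R1*R2 = cos(a1 + a2) + sin(a1 + a2)*e12.
a1 + a2 = 5 + 29 = 34 deg
cos(34 deg) = 0.8290
sin(34 deg) = 0.5592
R1*R2 = 0.8290 + 0.5592*e12


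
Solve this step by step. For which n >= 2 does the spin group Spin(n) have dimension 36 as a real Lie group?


dim Spin(n) = dim so(n) = n(n-1)/2.
Solve n(n-1)/2 = 36, i.e. n^2 - n - 72 = 0.
Discriminant = 1 + 8*36 = 289
n = (1 + sqrt(289))/2 = (1 + 17)/2 = 9


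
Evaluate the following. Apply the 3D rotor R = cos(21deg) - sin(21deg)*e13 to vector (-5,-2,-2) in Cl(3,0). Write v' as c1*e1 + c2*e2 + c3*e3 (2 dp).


Rotor R = cos(21deg) - sin(21deg)*e13
Rotation angle theta = 2 * 21 = 42 degrees in the e13 plane (e1 -> e3).
The component perpendicular to the plane (e2) is invariant: v'_2 = v2 = -2.00
cos(42deg) = 0.7431, sin(42deg) = 0.6691
v'_1 = v1*cos(theta) - v3*sin(theta) = -5*0.7431 - (-2)*0.6691 = -2.38
v'_3 = v1*sin(theta) + v3*cos(theta) = -5*0.6691 + (-2)*0.7431 = -4.83
v' = -2.38*e1 - 2.00*e2 - 4.83*e3


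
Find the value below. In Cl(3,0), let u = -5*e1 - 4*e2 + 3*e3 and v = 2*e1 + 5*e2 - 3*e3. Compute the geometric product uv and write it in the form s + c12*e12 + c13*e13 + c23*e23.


In Cl(3,0): e_i^2 = 1, e_ie_j = -e_je_i for i != j.
Scalar part = u . v = (-5)*2 + (-4)*5 + 3*(-3)
= -10 + (-20) + (-9) = -39
e12 coeff = (-5)*5 - (-4)*2 = -25 - (-8) = -17
e13 coeff = (-5)*(-3) - 3*2 = 15 - 6 = 9
e23 coeff = (-4)*(-3) - 3*5 = 12 - 15 = -3
uv = -39 - 17*e12 + 9*e13 - 3*e23


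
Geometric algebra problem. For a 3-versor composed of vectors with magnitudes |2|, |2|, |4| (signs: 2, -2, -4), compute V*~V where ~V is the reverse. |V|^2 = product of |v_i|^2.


Each vector v_i has |v_i|^2 = s_i^2
Squared scales: 2^2 = 4, (-2)^2 = 4, (-4)^2 = 16
|V|^2 = 4 * 4 * 16
= 256


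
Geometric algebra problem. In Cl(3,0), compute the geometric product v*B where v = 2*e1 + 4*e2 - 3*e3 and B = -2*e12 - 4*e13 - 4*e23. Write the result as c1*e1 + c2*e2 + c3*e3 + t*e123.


vB has grade-1 (vector) and grade-3 (trivector) parts: vB = (v _| B) + (v ^ B).
Vector part <vB>_1:
  e1: -v2*b12 - v3*b13 = -(4)*(-2) - (-3)*(-4) = -4
  e2: v1*b12 - v3*b23 = (2)*(-2) - (-3)*(-4) = -16
  e3: v1*b13 + v2*b23 = (2)*(-4) + (4)*(-4) = -24
Trivector part <vB>_3:
  e123: v1*b23 - v2*b13 + v3*b12 = (2)*(-4) - (4)*(-4) + (-3)*(-2) = 14
vB = -4*e1 - 16*e2 - 24*e3 + 14*e123


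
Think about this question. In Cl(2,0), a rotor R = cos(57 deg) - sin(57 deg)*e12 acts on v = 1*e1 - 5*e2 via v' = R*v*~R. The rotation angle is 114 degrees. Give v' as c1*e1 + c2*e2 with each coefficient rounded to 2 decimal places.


Rotor R = cos(57deg) - sin(57deg)*e12
Rotation angle theta = 2 * 57 = 114 degrees
v' = R*v*~R rotates v by theta.
cos(114deg) = -0.4067, sin(114deg) = 0.9135
v'_1 = 1*cos(114deg) - (-5)*sin(114deg)
= 1*(-0.4067) - (-5)*0.9135
= 4.16
v'_2 = 1*sin(114deg) + (-5)*cos(114deg)
= 1*0.9135 + (-5)*(-0.4067)
= 2.95
v' = 4.16*e1 + 2.95*e2


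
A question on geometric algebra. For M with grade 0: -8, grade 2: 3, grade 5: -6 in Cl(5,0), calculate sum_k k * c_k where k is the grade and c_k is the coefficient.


Grade-weighted sum = sum of grade_k * coefficient_k
0*(-8) = 0
2*3 = 6
5*(-6) = -30
Total = 0 + 6 + (-30) = -24


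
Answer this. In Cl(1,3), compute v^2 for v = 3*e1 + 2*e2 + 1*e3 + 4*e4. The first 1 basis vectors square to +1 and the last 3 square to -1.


v^2 = sum of c_i^2 * e_i^2
Positive signature terms (e_i^2 = +1): 3^2 = 9
Negative signature terms (e_j^2 = -1): 2^2 + 1^2 + 4^2 = 21
v^2 = 9 - 21 = -12


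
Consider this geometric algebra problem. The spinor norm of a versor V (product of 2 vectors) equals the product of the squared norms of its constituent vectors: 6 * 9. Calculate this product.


Spinor norm N(V) = |v1|^2 * |v2|^2 * ... * |v2|^2
= 6 * 9
Running product: 6, 54
N(V) = 54


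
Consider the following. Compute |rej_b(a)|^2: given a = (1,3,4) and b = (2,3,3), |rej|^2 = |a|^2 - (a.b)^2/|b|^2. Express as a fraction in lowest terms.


|a|^2 = 1^2 + 3^2 + 4^2 = 26
|b|^2 = 2^2 + 3^2 + 3^2 = 22
a . b = 1*2 + 3*3 + 4*3 = 23
(a.b)^2 = 23^2 = 529
|rej|^2 = 26 - 529/22
= (572 - 529)/22
= 43/22
In lowest terms: 43/22


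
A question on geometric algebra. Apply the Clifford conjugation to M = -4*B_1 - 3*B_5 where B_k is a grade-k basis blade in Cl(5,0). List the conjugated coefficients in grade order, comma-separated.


Clifford conjugate sign for grade k: (-1)^(k(k+1)/2)
Grade 1: (-1)^(1*2/2) = (-1)^1 = -1, coeff -4 -> 4
Grade 5: (-1)^(5*6/2) = (-1)^15 = -1, coeff -3 -> 3
Conjugated coefficients: 4, 3


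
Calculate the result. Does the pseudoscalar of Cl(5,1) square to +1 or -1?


The pseudoscalar I = e1...e_n (product of all n generators) of Cl(p,q) satisfies I^2 = (-1)^(q + n(n-1)/2).
p = 5, q = 1, n = p + q = 6
n(n-1)/2 = 6 * 5 / 2 = 15
Exponent = q + n(n-1)/2 = 1 + 15 = 16
I^2 = (-1)^16 = +1


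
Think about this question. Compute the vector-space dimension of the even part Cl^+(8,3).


Even subalgebra dimension = 2^(n-1)
n = 8 + 3 = 11
2^(11 - 1) = 2^10 = 1024
Verification: sum of C(11,k) for even k = 1 + 55 + 330 + 462 + 165 + 11 = 1024
Result = 1024


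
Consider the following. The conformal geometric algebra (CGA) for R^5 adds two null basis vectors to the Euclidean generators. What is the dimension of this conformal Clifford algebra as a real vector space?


The conformal model of R^5 uses Cl(6,1): the 5 Euclidean generators plus two extra orthogonal generators e+ (e+^2 = +1) and e- (e-^2 = -1), from which the null vectors e0, einf are built.
Number of generators m = 5 + 2 = 7.
dim Cl(p,q) = 2^m = 2^7 = 128


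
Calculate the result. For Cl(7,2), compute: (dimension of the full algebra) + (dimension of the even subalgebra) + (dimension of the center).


n = 7 + 2 = 9
Total dim = 2^9 = 512
Even subalgebra dim = 2^8 = 256
n is odd, so center dim = 2
Sum = 512 + 256 + 2 = 770


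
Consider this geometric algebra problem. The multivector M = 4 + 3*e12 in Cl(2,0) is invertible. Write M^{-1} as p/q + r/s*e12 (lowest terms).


M = 4 + 3*e12, where e12^2 = -1.
Since M commutes with its reverse ~M = a - b*e12, M * ~M = a^2 - b^2*e12^2 = a^2 + b^2.
So M^{-1} = ~M / (a^2 + b^2) = (a - b*e12)/(a^2 + b^2).
a^2 + b^2 = 16 + 9 = 25
Scalar part = 4/25 = 4/25
Bivector coeff = -3/25 = -3/25
M^{-1} = 4/25 - 3/25*e12


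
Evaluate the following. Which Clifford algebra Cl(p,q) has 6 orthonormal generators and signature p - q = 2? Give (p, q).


We need p + q = 6 and p - q = 2.
Adding: 2p = 6 + 2 = 8, so p = 4.
Then q = 6 - 4 = 2.
(p, q) = (4, 2)


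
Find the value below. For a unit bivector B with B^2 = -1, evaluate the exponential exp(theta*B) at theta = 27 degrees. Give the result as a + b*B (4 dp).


For a unit bivector B with B^2 = -1, the exponential series gives
e^(theta*B) = cos(theta) + sin(theta)*B (the GA analogue of Euler's formula).
theta = 27 degrees = 0.471239 rad
cos(27 deg) = 0.8910
sin(27 deg) = 0.4540
exp(theta*B) = 0.8910 + 0.4540*B


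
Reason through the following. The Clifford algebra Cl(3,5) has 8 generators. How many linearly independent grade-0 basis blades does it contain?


Number of grade-k basis blades in Cl(p,q) with n = p + q is C(n, k).
n = 3 + 5 = 8
C(8, 0) = 8! / (0! * 8!)
= 40320 / (1 * 40320)
= 1


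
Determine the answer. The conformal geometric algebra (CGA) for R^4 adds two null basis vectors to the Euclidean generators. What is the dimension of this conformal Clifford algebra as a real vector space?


The conformal model of R^4 uses Cl(5,1): the 4 Euclidean generators plus two extra orthogonal generators e+ (e+^2 = +1) and e- (e-^2 = -1), from which the null vectors e0, einf are built.
Number of generators m = 4 + 2 = 6.
dim Cl(p,q) = 2^m = 2^6 = 64


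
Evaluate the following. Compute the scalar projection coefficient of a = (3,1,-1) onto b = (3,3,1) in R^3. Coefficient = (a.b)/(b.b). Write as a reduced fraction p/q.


Projection coefficient = (a . b) / (b . b)
a . b = 3*3 + 1*3 + (-1)*1
= 9 + 3 + (-1) = 11
b . b = 3^2 + 3^2 + 1^2
= 9 + 9 + 1 = 19
Coefficient = 11/19
In lowest terms: 11/19


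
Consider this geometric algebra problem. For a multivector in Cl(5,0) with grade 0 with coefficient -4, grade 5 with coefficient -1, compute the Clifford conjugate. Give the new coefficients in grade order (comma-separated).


Clifford conjugate sign for grade k: (-1)^(k(k+1)/2)
Grade 0: (-1)^(0*1/2) = (-1)^0 = 1, coeff -4 -> -4
Grade 5: (-1)^(5*6/2) = (-1)^15 = -1, coeff -1 -> 1
Conjugated coefficients: -4, 1


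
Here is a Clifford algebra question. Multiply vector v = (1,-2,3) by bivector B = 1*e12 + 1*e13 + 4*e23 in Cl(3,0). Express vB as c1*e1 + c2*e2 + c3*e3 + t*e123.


vB has grade-1 (vector) and grade-3 (trivector) parts: vB = (v _| B) + (v ^ B).
Vector part <vB>_1:
  e1: -v2*b12 - v3*b13 = -(-2)*(1) - (3)*(1) = -1
  e2: v1*b12 - v3*b23 = (1)*(1) - (3)*(4) = -11
  e3: v1*b13 + v2*b23 = (1)*(1) + (-2)*(4) = -7
Trivector part <vB>_3:
  e123: v1*b23 - v2*b13 + v3*b12 = (1)*(4) - (-2)*(1) + (3)*(1) = 9
vB = -1*e1 - 11*e2 - 7*e3 + 9*e123


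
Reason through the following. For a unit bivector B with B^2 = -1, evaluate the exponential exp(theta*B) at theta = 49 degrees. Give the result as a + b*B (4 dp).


For a unit bivector B with B^2 = -1, the exponential series gives
e^(theta*B) = cos(theta) + sin(theta)*B (the GA analogue of Euler's formula).
theta = 49 degrees = 0.855211 rad
cos(49 deg) = 0.6561
sin(49 deg) = 0.7547
exp(theta*B) = 0.6561 + 0.7547*B


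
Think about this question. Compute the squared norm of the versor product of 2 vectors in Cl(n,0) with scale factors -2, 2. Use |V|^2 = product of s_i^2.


Each vector v_i has |v_i|^2 = s_i^2
Squared scales: (-2)^2 = 4, 2^2 = 4
|V|^2 = 4 * 4
= 16


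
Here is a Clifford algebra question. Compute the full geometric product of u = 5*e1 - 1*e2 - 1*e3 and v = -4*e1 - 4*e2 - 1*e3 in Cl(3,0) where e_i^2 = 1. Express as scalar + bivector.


In Cl(3,0): e_i^2 = 1, e_ie_j = -e_je_i for i != j.
Scalar part = u . v = 5*(-4) + (-1)*(-4) + (-1)*(-1)
= -20 + 4 + 1 = -15
e12 coeff = 5*(-4) - (-1)*(-4) = -20 - 4 = -24
e13 coeff = 5*(-1) - (-1)*(-4) = -5 - 4 = -9
e23 coeff = (-1)*(-1) - (-1)*(-4) = 1 - 4 = -3
uv = -15 - 24*e12 - 9*e13 - 3*e23


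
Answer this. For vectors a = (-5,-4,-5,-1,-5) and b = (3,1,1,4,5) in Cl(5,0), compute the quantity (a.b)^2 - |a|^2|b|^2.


a . b = (-5)*3 + (-4)*1 + (-5)*1 + (-1)*4 + (-5)*5
= -15 + (-4) + (-5) + (-4) + (-25) = -53
|a|^2 = (-5)^2 + (-4)^2 + (-5)^2 + (-1)^2 + (-5)^2 = 92
|b|^2 = 3^2 + 1^2 + 1^2 + 4^2 + 5^2 = 52
(a.b)^2 = (-53)^2 = 2809
|a|^2 * |b|^2 = 92 * 52 = 4784
Result = 2809 - 4784 = -1975


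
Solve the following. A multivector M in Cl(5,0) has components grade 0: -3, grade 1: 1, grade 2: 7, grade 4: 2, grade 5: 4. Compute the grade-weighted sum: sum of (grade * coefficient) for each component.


Grade-weighted sum = sum of grade_k * coefficient_k
0*(-3) = 0
1*1 = 1
2*7 = 14
4*2 = 8
5*4 = 20
Total = 0 + 1 + 14 + 8 + 20 = 43


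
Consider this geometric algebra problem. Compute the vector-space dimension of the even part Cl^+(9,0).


Even subalgebra dimension = 2^(n-1)
n = 9 + 0 = 9
2^(9 - 1) = 2^8 = 256
Verification: sum of C(9,k) for even k = 1 + 36 + 126 + 84 + 9 = 256
Result = 256


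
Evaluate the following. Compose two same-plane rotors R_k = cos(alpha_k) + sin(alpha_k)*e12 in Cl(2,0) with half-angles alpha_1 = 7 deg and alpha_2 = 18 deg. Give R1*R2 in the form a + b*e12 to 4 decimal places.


Same-plane rotors commute and their half-angles add:
R1*R2 = cos(a1 + a2) + sin(a1 + a2)*e12.
a1 + a2 = 7 + 18 = 25 deg
cos(25 deg) = 0.9063
sin(25 deg) = 0.4226
R1*R2 = 0.9063 + 0.4226*e12


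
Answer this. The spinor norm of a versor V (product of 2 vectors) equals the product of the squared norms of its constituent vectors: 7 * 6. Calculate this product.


Spinor norm N(V) = |v1|^2 * |v2|^2 * ... * |v2|^2
= 7 * 6
Running product: 7, 42
N(V) = 42


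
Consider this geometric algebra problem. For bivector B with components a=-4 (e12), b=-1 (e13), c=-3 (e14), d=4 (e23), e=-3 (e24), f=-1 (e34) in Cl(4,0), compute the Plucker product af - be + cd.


Plucker relation: af - be + cd
a*f = (-4)*(-1) = 4
b*e = (-1)*(-3) = 3
c*d = (-3)*4 = -12
af - be + cd = 4 - 3 + (-12)
= -11


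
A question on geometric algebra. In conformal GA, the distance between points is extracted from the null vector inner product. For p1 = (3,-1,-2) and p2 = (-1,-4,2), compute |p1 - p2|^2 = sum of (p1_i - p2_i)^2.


p1 - p2 = (4, 3, -4)
|p1 - p2|^2 = 4^2 + 3^2 + (-4)^2
= 16 + 9 + 16
= 41


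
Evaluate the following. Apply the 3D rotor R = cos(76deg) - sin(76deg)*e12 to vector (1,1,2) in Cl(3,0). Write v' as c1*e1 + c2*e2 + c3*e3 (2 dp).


Rotor R = cos(76deg) - sin(76deg)*e12
Rotation angle theta = 2 * 76 = 152 degrees in the e12 plane (e1 -> e2).
The component perpendicular to the plane (e3) is invariant: v'_3 = v3 = 2.00
cos(152deg) = -0.8829, sin(152deg) = 0.4695
v'_1 = v1*cos(theta) - v2*sin(theta) = 1*(-0.8829) - 1*0.4695 = -1.35
v'_2 = v1*sin(theta) + v2*cos(theta) = 1*0.4695 + 1*(-0.8829) = -0.41
v' = -1.35*e1 - 0.41*e2 + 2.00*e3


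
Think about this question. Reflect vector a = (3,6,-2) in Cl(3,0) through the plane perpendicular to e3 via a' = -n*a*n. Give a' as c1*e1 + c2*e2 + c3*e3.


Reflection formula: a' = -n*a*n, with n = e3 (unit vector, n^2 = 1).
For reflection through hyperplane perp to e3:
The component along e3 flips sign, others stay.
a = (3, 6, -2)
a' = (3, 6, 2)
a' = 3*e1 + 6*e2 + 2*e3


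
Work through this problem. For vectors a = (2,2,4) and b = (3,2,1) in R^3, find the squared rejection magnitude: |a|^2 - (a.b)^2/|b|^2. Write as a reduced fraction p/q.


|a|^2 = 2^2 + 2^2 + 4^2 = 24
|b|^2 = 3^2 + 2^2 + 1^2 = 14
a . b = 2*3 + 2*2 + 4*1 = 14
(a.b)^2 = 14^2 = 196
|rej|^2 = 24 - 196/14
= (336 - 196)/14
= 140/14
In lowest terms: 10/1


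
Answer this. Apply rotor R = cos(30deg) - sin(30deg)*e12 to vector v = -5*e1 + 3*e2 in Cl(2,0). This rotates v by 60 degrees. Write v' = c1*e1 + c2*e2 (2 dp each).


Rotor R = cos(30deg) - sin(30deg)*e12
Rotation angle theta = 2 * 30 = 60 degrees
v' = R*v*~R rotates v by theta.
cos(60deg) = 0.5000, sin(60deg) = 0.8660
v'_1 = -5*cos(60deg) - 3*sin(60deg)
= -5*0.5000 - 3*0.8660
= -5.10
v'_2 = -5*sin(60deg) + 3*cos(60deg)
= -5*0.8660 + 3*0.5000
= -2.83
v' = -5.10*e1 - 2.83*e2


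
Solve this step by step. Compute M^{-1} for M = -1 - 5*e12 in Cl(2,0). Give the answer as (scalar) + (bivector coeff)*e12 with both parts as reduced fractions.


M = -1 - 5*e12, where e12^2 = -1.
Since M commutes with its reverse ~M = a - b*e12, M * ~M = a^2 - b^2*e12^2 = a^2 + b^2.
So M^{-1} = ~M / (a^2 + b^2) = (a - b*e12)/(a^2 + b^2).
a^2 + b^2 = 1 + 25 = 26
Scalar part = -1/26 = -1/26
Bivector coeff = 5/26 = 5/26
M^{-1} = -1/26 + 5/26*e12


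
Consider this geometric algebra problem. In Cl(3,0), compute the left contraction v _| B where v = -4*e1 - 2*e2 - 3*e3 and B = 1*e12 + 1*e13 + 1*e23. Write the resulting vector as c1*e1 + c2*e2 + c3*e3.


Left contraction v _| B = <vB>_1 (grade-1 part of the geometric product vB).
Using e1_|e12 = e2, e2_|e12 = -e1, e1_|e13 = e3, e3_|e13 = -e1, e2_|e23 = e3, e3_|e23 = -e2:
e1 coeff: -v2*b12 - v3*b13 = -(-2)*(1) - (-3)*(1) = 5
e2 coeff: v1*b12 - v3*b23 = (-4)*(1) - (-3)*(1) = -1
e3 coeff: v1*b13 + v2*b23 = (-4)*(1) + (-2)*(1) = -6
v _| B = 5*e1 - 1*e2 - 6*e3


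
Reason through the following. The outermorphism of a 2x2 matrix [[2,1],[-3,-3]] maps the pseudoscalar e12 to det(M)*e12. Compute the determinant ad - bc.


The outermorphism of a linear map f sends e1^e2 to f(e1)^f(e2).
f(e1) = 2*e1 - 3*e2
f(e2) = 1*e1 - 3*e2
f(e1) ^ f(e2) = (2*e1 - 3*e2) ^ (1*e1 - 3*e2)
= 2*(-3)*e12 + (-3)*1*e21
= (-6 - (-3))*e12
= -3*e12
Coefficient = -3


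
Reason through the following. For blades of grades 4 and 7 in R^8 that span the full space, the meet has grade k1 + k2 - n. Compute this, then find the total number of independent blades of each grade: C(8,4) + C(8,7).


Meet grade = grade(A) + grade(B) - n
= 4 + 7 - 8 = 3
C(8,4) = 70
C(8,7) = 8
dim_A + dim_B = 70 + 8 = 78


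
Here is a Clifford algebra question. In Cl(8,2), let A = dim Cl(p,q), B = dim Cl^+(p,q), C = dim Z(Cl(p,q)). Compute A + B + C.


n = 8 + 2 = 10
Total dim = 2^10 = 1024
Even subalgebra dim = 2^9 = 512
n is even, so center dim = 1
Sum = 1024 + 512 + 1 = 1537


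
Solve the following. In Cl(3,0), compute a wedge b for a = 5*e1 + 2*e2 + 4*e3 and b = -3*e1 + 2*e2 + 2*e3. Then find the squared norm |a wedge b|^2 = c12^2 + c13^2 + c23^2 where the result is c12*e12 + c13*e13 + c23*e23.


a wedge b = (a1*b2 - a2*b1)*e12 + (a1*b3 - a3*b1)*e13 + (a2*b3 - a3*b2)*e23
e12 coeff: 5*2 - 2*(-3) = 10 - (-6) = 16
e13 coeff: 5*2 - 4*(-3) = 10 - (-12) = 22
e23 coeff: 2*2 - 4*2 = 4 - 8 = -4
|a wedge b|^2 = 16^2 + 22^2 + (-4)^2
= 256 + 484 + 16
= 756


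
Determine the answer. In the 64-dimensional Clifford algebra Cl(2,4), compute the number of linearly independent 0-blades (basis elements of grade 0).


Number of grade-k basis blades in Cl(p,q) with n = p + q is C(n, k).
n = 2 + 4 = 6
C(6, 0) = 6! / (0! * 6!)
= 720 / (1 * 720)
= 1


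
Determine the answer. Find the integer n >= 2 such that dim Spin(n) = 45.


dim Spin(n) = dim so(n) = n(n-1)/2.
Solve n(n-1)/2 = 45, i.e. n^2 - n - 90 = 0.
Discriminant = 1 + 8*45 = 361
n = (1 + sqrt(361))/2 = (1 + 19)/2 = 10


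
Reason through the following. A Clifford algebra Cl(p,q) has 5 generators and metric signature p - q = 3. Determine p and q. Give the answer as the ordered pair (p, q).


We need p + q = 5 and p - q = 3.
Adding: 2p = 5 + 3 = 8, so p = 4.
Then q = 5 - 4 = 1.
(p, q) = (4, 1)


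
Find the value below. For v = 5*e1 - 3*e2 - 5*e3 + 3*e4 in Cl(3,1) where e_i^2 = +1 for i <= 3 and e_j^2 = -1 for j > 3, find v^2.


v^2 = sum of c_i^2 * e_i^2
Positive signature terms (e_i^2 = +1): 5^2 + (-3)^2 + (-5)^2 = 59
Negative signature terms (e_j^2 = -1): 3^2 = 9
v^2 = 59 - 9 = 50


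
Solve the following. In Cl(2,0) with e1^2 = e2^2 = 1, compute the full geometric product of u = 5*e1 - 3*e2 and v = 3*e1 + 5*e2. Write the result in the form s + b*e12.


Expand: (5*e1 - 3*e2)(3*e1 + 5*e2)
= 5*3*e1e1 + 5*5*e1e2 + (-3)*3*e2e1 + (-3)*5*e2e2
Using e1^2 = e2^2 = 1, e2e1 = -e1e2:
Scalar part s = 5*3 + (-3)*5 = 15 + (-15) = 0
Bivector part b = 5*5 - (-3)*3 = 25 - (-9) = 34
uv = 0 + 34*e12


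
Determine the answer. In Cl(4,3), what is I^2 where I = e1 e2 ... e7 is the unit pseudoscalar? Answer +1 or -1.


The pseudoscalar I = e1...e_n (product of all n generators) of Cl(p,q) satisfies I^2 = (-1)^(q + n(n-1)/2).
p = 4, q = 3, n = p + q = 7
n(n-1)/2 = 7 * 6 / 2 = 21
Exponent = q + n(n-1)/2 = 3 + 21 = 24
I^2 = (-1)^24 = +1


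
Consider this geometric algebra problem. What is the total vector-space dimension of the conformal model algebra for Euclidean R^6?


The conformal model of R^6 uses Cl(7,1): the 6 Euclidean generators plus two extra orthogonal generators e+ (e+^2 = +1) and e- (e-^2 = -1), from which the null vectors e0, einf are built.
Number of generators m = 6 + 2 = 8.
dim Cl(p,q) = 2^m = 2^8 = 256


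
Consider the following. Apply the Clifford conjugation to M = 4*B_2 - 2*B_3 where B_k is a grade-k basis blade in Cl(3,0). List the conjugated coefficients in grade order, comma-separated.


Clifford conjugate sign for grade k: (-1)^(k(k+1)/2)
Grade 2: (-1)^(2*3/2) = (-1)^3 = -1, coeff 4 -> -4
Grade 3: (-1)^(3*4/2) = (-1)^6 = 1, coeff -2 -> -2
Conjugated coefficients: -4, -2


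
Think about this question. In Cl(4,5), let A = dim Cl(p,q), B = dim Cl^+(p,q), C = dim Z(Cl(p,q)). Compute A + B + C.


n = 4 + 5 = 9
Total dim = 2^9 = 512
Even subalgebra dim = 2^8 = 256
n is odd, so center dim = 2
Sum = 512 + 256 + 2 = 770


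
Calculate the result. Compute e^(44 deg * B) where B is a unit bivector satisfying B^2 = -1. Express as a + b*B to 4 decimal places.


For a unit bivector B with B^2 = -1, the exponential series gives
e^(theta*B) = cos(theta) + sin(theta)*B (the GA analogue of Euler's formula).
theta = 44 degrees = 0.767945 rad
cos(44 deg) = 0.7193
sin(44 deg) = 0.6947
exp(theta*B) = 0.7193 + 0.6947*B


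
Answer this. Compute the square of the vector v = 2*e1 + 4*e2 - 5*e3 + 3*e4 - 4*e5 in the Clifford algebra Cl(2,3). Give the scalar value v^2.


v^2 = sum of c_i^2 * e_i^2
Positive signature terms (e_i^2 = +1): 2^2 + 4^2 = 20
Negative signature terms (e_j^2 = -1): (-5)^2 + 3^2 + (-4)^2 = 50
v^2 = 20 - 50 = -30


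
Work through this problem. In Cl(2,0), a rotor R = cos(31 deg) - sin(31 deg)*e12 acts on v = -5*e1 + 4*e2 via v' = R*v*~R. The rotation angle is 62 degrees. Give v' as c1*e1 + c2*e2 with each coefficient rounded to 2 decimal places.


Rotor R = cos(31deg) - sin(31deg)*e12
Rotation angle theta = 2 * 31 = 62 degrees
v' = R*v*~R rotates v by theta.
cos(62deg) = 0.4695, sin(62deg) = 0.8829
v'_1 = -5*cos(62deg) - 4*sin(62deg)
= -5*0.4695 - 4*0.8829
= -5.88
v'_2 = -5*sin(62deg) + 4*cos(62deg)
= -5*0.8829 + 4*0.4695
= -2.54
v' = -5.88*e1 - 2.54*e2


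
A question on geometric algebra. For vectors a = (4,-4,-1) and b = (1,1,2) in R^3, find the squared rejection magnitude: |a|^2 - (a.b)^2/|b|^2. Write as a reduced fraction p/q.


|a|^2 = 4^2 + (-4)^2 + (-1)^2 = 33
|b|^2 = 1^2 + 1^2 + 2^2 = 6
a . b = 4*1 + (-4)*1 + (-1)*2 = -2
(a.b)^2 = (-2)^2 = 4
|rej|^2 = 33 - 4/6
= (198 - 4)/6
= 194/6
In lowest terms: 97/3


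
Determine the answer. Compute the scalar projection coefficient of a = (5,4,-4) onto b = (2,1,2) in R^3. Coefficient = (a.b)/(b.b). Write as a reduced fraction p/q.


Projection coefficient = (a . b) / (b . b)
a . b = 5*2 + 4*1 + (-4)*2
= 10 + 4 + (-8) = 6
b . b = 2^2 + 1^2 + 2^2
= 4 + 1 + 4 = 9
Coefficient = 6/9
In lowest terms: 2/3


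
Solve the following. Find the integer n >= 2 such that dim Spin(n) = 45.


dim Spin(n) = dim so(n) = n(n-1)/2.
Solve n(n-1)/2 = 45, i.e. n^2 - n - 90 = 0.
Discriminant = 1 + 8*45 = 361
n = (1 + sqrt(361))/2 = (1 + 19)/2 = 10


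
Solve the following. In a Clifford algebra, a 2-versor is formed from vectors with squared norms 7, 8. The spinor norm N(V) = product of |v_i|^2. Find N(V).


Spinor norm N(V) = |v1|^2 * |v2|^2 * ... * |v2|^2
= 7 * 8
Running product: 7, 56
N(V) = 56


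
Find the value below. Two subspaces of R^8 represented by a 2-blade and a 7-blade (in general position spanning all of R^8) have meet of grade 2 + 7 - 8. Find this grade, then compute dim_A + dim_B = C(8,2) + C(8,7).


Meet grade = grade(A) + grade(B) - n
= 2 + 7 - 8 = 1
C(8,2) = 28
C(8,7) = 8
dim_A + dim_B = 28 + 8 = 36
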